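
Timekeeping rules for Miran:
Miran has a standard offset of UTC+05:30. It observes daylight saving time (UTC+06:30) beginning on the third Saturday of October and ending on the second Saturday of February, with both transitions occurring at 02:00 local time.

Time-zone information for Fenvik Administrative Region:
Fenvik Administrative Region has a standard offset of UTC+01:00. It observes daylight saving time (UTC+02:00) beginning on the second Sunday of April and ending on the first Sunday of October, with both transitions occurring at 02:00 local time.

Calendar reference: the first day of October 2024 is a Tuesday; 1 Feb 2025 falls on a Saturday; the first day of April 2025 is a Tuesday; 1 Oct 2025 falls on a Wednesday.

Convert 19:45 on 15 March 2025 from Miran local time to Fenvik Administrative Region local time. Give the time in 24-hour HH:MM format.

1 October 2024 is a Tuesday, so the first Saturday is October 5 and the third is October 19.
1 February 2025 is a Saturday, so the first Saturday is February 1 and the second is February 8.
Daylight saving runs 19 October 2024 – 8 February 2025; 15 March 2025 is outside that window, so Miran is on standard time at UTC+05:30.
19:45 Miran − 5h30m = 14:15 UTC.
1 April 2025 is a Tuesday, so the first Sunday is April 6 and the second is April 13.
1 October 2025 is a Wednesday, so the first Sunday is October 5.
At the standard offset (UTC+01:00), 14:15 UTC + 1h = 15:15 Fenvik Administrative Region standard time.
The standard-time date in Fenvik Administrative Region, 15 March 2025, does not fall between 13 April and 5 October, so daylight saving is not in effect and Fenvik Administrative Region is at UTC+01:00.
14:15 UTC + 1h = 15:15 Fenvik Administrative Region.

15:15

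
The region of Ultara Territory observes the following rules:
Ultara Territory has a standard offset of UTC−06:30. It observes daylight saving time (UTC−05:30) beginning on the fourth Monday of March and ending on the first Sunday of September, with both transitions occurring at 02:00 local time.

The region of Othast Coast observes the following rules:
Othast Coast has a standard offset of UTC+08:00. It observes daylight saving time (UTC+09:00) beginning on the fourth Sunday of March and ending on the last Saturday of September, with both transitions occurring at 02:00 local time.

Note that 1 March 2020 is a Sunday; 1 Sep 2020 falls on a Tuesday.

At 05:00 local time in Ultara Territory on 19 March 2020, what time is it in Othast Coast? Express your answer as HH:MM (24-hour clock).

1 March 2020 is a Sunday, so the first Monday is March 2 and the fourth is March 23.
1 September 2020 is a Tuesday, so the first Sunday is September 6.
19 March 2020 does not fall between 23 March and 6 September, so daylight saving is not in effect and Ultara Territory is at UTC−06:30.
05:00 Ultara Territory + 6h30m = 11:30 UTC.
1 March 2020 is a Sunday, so the first Sunday is March 1 and the fourth is March 22.
1 September 2020 is a Tuesday, so Saturdays fall on 5, 12, 19, 26; the last is September 26.
At the standard offset (UTC+08:00), 11:30 UTC + 8h = 19:30 Othast Coast standard time.
The standard-time date in Othast Coast, 19 March 2020, does not fall between 22 March and 26 September, so daylight saving is not in effect and Othast Coast is at UTC+08:00.
11:30 UTC + 8h = 19:30 Othast Coast.

19:30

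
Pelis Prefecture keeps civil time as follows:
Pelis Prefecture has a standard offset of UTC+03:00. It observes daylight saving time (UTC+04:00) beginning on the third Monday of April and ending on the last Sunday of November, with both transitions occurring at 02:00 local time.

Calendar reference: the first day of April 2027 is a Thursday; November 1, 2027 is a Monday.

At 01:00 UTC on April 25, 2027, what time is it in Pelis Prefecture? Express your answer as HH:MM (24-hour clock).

1 April 2027 is a Thursday, so the first Monday is April 5 and the third is April 19.
1 November 2027 is a Monday, so Sundays fall on 7, 14, 21, 28; the last is November 28.
At the standard offset (UTC+03:00), 01:00 UTC + 3h = 04:00 Pelis Prefecture standard time.
Daylight saving runs 19 April – 28 November; the standard-time date in Pelis Prefecture, April 25, 2027, is inside that window, so Pelis Prefecture is at UTC+04:00.
01:00 UTC + 4h = 05:00 local.

05:00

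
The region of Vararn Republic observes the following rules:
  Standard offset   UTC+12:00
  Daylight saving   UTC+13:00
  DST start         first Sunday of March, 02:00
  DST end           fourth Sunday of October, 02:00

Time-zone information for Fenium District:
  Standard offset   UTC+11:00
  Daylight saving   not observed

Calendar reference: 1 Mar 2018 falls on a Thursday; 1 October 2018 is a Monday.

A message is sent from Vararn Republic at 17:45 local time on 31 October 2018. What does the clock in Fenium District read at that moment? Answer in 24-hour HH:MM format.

16:45

1 March 2018 is a Thursday, so the first Sunday is March 4.
1 October 2018 is a Monday, so the first Sunday is October 7 and the fourth is October 28.
31 October 2018 does not fall between 4 March and 28 October, so daylight saving is not in effect and Vararn Republic is at UTC+12:00.
17:45 Vararn Republic − 12h = 05:45 UTC.
Fenium District has no daylight saving, so its offset is UTC+11:00 year-round.
05:45 UTC + 11h = 16:45 Fenium District.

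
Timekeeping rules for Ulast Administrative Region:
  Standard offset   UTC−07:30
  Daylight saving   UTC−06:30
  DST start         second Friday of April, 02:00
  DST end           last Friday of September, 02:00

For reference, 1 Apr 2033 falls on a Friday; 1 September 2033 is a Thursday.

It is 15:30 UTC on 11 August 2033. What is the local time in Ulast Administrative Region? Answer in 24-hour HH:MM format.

09:00

1 April 2033 is a Friday, so the first Friday is April 1 and the second is April 8.
1 September 2033 is a Thursday, so Fridays fall on 2, 9, 16, 23, 30; the last is September 30.
At the standard offset (UTC−07:30), 15:30 UTC − 7h30m = 08:00 Ulast Administrative Region standard time.
The standard-time date in Ulast Administrative Region, 11 August 2033, lies within the daylight-saving period (8 April – 30 September), so Ulast Administrative Region is on daylight time, UTC−06:30.
15:30 UTC − 6h30m = 09:00 local.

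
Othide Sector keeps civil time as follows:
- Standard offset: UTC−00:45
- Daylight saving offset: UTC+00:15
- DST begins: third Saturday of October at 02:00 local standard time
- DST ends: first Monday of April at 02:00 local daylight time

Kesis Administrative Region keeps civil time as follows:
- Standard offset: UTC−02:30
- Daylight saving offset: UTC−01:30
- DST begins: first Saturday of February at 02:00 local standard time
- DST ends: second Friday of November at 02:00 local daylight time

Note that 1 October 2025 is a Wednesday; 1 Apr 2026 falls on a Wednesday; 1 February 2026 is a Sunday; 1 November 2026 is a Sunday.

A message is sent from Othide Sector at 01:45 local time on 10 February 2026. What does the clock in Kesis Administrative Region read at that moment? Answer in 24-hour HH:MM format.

00:00

1 October 2025 is a Wednesday, so the first Saturday is October 4 and the third is October 18.
1 April 2026 is a Wednesday, so the first Monday is April 6.
Daylight saving runs 18 October 2025 – 6 April 2026; 10 February 2026 is inside that window, so Othide Sector is at UTC+00:15.
01:45 Othide Sector − 0h15m = 01:30 UTC.
1 February 2026 is a Sunday, so the first Saturday is February 7.
1 November 2026 is a Sunday, so the first Friday is November 6 and the second is November 13.
At the standard offset (UTC−02:30), 01:30 UTC − 2h30m = 23:00 Kesis Administrative Region standard time (rolling into the previous day, 9 February 2026).
The standard-time date in Kesis Administrative Region, 9 February 2026, falls between 7 February and 13 November, so daylight saving is in effect and Kesis Administrative Region is at UTC−01:30.
01:30 UTC − 1h30m = 00:00 Kesis Administrative Region.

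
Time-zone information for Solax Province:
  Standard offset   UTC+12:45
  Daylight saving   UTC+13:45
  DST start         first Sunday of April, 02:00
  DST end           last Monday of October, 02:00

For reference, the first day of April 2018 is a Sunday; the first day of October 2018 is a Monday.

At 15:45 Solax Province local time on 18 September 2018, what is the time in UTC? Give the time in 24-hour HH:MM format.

02:00

1 April 2018 is a Sunday, so the first Sunday is April 1.
1 October 2018 is a Monday, so Mondays fall on 1, 8, 15, 22, 29; the last is October 29.
Daylight saving runs 1 April – 29 October; 18 September 2018 is inside that window, so Solax Province is at UTC+13:45.
15:45 local − 13h45m = 02:00 UTC.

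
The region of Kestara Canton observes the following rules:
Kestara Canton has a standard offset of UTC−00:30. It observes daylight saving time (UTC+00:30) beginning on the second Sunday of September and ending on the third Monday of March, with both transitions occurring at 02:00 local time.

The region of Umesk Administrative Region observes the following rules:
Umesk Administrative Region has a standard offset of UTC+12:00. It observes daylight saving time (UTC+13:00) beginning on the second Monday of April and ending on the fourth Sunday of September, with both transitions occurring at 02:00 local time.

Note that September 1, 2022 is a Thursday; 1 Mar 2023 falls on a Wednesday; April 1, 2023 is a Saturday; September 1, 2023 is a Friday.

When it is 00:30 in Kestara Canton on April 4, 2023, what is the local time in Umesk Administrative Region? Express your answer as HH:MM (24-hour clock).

1 September 2022 is a Thursday, so the first Sunday is September 4 and the second is September 11.
1 March 2023 is a Wednesday, so the first Monday is March 6 and the third is March 20.
April 4, 2023 is outside the daylight-saving period (11 September 2022 – 20 March 2023), so Kestara Canton is on standard time, UTC−00:30.
00:30 Kestara Canton + 0h30m = 01:00 UTC.
1 April 2023 is a Saturday, so the first Monday is April 3 and the second is April 10.
1 September 2023 is a Friday, so the first Sunday is September 3 and the fourth is September 24.
At the standard offset (UTC+12:00), 01:00 UTC + 12h = 13:00 Umesk Administrative Region standard time.
The standard-time date in Umesk Administrative Region, April 4, 2023, does not fall between 10 April and 24 September, so daylight saving is not in effect and Umesk Administrative Region is at UTC+12:00.
01:00 UTC + 12h = 13:00 Umesk Administrative Region.

13:00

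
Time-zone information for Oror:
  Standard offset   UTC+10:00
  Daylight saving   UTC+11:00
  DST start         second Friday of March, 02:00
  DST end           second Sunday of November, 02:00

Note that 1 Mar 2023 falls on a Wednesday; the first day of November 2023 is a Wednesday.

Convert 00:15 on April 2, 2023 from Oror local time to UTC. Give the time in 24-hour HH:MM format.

13:15

1 March 2023 is a Wednesday, so the first Friday is March 3 and the second is March 10.
1 November 2023 is a Wednesday, so the first Sunday is November 5 and the second is November 12.
April 2, 2023 lies within the daylight-saving period (10 March – 12 November), so Oror is on daylight time, UTC+11:00.
00:15 local − 11h = 13:15 UTC (rolling into the previous day, 1 April 2023).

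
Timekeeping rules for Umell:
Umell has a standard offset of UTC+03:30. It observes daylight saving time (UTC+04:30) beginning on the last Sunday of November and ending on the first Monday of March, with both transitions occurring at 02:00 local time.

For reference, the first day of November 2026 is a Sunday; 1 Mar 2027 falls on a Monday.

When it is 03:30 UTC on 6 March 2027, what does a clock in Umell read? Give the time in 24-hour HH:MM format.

07:00

1 November 2026 is a Sunday, so Sundays fall on 1, 8, 15, 22, 29; the last is November 29.
1 March 2027 is a Monday, so the first Monday is March 1.
At the standard offset (UTC+03:30), 03:30 UTC + 3h30m = 07:00 Umell standard time.
The standard-time date in Umell, 6 March 2027, is outside the daylight-saving period (29 November 2026 – 1 March 2027), so Umell is on standard time, UTC+03:30.
03:30 UTC + 3h30m = 07:00 local.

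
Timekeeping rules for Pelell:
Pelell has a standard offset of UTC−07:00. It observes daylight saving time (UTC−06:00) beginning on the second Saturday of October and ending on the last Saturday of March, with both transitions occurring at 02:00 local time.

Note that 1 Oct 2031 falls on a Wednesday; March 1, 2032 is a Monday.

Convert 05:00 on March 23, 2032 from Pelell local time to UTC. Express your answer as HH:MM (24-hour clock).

1 October 2031 is a Wednesday, so the first Saturday is October 4 and the second is October 11.
1 March 2032 is a Monday, so Saturdays fall on 6, 13, 20, 27; the last is March 27.
March 23, 2032 falls between 11 October 2031 and 27 March 2032, so daylight saving is in effect and Pelell is at UTC−06:00.
05:00 local + 6h = 11:00 UTC.

11:00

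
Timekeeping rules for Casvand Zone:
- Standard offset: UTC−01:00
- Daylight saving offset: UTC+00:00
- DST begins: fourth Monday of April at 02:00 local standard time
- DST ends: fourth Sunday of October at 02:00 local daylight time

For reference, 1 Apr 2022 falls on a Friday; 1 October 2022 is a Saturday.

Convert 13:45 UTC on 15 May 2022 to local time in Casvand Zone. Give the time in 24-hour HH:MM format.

13:45

1 April 2022 is a Friday, so the first Monday is April 4 and the fourth is April 25.
1 October 2022 is a Saturday, so the first Sunday is October 2 and the fourth is October 23.
At the standard offset (UTC−01:00), 13:45 UTC − 1h = 12:45 Casvand Zone standard time.
The standard-time date in Casvand Zone, 15 May 2022, lies within the daylight-saving period (25 April – 23 October), so Casvand Zone is on daylight time, UTC+00:00.
13:45 UTC + 0h = 13:45 local.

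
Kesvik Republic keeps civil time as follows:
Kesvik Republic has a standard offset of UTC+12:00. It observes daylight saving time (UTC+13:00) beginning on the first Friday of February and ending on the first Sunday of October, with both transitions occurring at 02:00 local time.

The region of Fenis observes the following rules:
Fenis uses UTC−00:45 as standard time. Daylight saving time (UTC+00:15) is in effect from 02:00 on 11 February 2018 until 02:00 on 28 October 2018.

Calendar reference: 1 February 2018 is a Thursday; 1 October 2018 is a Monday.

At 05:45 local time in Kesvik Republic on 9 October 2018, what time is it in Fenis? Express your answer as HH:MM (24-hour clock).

18:00

1 February 2018 is a Thursday, so the first Friday is February 2.
1 October 2018 is a Monday, so the first Sunday is October 7.
9 October 2018 does not fall between 2 February and 7 October, so daylight saving is not in effect and Kesvik Republic is at UTC+12:00.
05:45 Kesvik Republic − 12h = 17:45 UTC (rolling into the previous day, 8 October 2018).
At the standard offset (UTC−00:45), 17:45 UTC − 0h45m = 17:00 Fenis standard time.
Daylight saving runs 11 February – 28 October; the standard-time date in Fenis, 8 October 2018, is inside that window, so Fenis is at UTC+00:15.
17:45 UTC + 0h15m = 18:00 Fenis.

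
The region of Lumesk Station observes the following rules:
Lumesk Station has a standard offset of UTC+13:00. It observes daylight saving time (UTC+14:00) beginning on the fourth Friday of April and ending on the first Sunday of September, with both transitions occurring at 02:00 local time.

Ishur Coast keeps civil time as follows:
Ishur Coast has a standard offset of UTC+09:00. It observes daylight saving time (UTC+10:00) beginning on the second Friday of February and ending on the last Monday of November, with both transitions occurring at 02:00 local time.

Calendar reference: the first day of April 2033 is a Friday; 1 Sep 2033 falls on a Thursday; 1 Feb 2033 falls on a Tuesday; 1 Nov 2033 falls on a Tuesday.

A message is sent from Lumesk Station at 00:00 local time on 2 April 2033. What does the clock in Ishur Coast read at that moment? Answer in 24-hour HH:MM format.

1 April 2033 is a Friday, so the first Friday is April 1 and the fourth is April 22.
1 September 2033 is a Thursday, so the first Sunday is September 4.
Daylight saving runs 22 April – 4 September; 2 April 2033 is outside that window, so Lumesk Station is on standard time at UTC+13:00.
00:00 Lumesk Station − 13h = 11:00 UTC (rolling into the previous day, 1 April 2033).
1 February 2033 is a Tuesday, so the first Friday is February 4 and the second is February 11.
1 November 2033 is a Tuesday, so Mondays fall on 7, 14, 21, 28; the last is November 28.
At the standard offset (UTC+09:00), 11:00 UTC + 9h = 20:00 Ishur Coast standard time.
The standard-time date in Ishur Coast, 1 April 2033, lies within the daylight-saving period (11 February – 28 November), so Ishur Coast is on daylight time, UTC+10:00.
11:00 UTC + 10h = 21:00 Ishur Coast.

21:00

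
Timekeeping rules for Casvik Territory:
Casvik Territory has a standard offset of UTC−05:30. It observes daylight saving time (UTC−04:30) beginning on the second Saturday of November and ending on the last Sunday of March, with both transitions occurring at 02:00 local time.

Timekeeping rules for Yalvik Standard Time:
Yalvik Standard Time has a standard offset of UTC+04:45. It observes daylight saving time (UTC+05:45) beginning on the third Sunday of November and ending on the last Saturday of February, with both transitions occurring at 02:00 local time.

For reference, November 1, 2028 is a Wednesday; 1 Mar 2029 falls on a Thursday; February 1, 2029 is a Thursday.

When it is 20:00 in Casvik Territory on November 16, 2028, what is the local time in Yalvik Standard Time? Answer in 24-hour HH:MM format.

1 November 2028 is a Wednesday, so the first Saturday is November 4 and the second is November 11.
1 March 2029 is a Thursday, so Sundays fall on 4, 11, 18, 25; the last is March 25.
November 16, 2028 lies within the daylight-saving period (11 November 2028 – 25 March 2029), so Casvik Territory is on daylight time, UTC−04:30.
20:00 Casvik Territory + 4h30m = 00:30 UTC (rolling into the next day, 17 November 2028).
1 November 2028 is a Wednesday, so the first Sunday is November 5 and the third is November 19.
1 February 2029 is a Thursday, so Saturdays fall on 3, 10, 17, 24; the last is February 24.
At the standard offset (UTC+04:45), 00:30 UTC + 4h45m = 05:15 Yalvik Standard Time standard time.
The standard-time date in Yalvik Standard Time, November 17, 2028, does not fall between 19 November 2028 and 24 February 2029, so daylight saving is not in effect and Yalvik Standard Time is at UTC+04:45.
00:30 UTC + 4h45m = 05:15 Yalvik Standard Time.

05:15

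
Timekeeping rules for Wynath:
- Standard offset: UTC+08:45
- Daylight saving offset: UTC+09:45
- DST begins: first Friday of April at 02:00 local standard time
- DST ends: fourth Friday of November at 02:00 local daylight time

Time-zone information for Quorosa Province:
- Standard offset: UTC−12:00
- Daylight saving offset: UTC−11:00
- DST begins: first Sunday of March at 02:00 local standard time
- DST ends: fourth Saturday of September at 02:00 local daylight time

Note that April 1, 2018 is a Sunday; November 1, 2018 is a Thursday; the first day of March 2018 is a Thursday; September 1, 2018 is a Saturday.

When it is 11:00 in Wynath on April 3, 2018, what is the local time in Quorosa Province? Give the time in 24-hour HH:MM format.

15:15

1 April 2018 is a Sunday, so the first Friday is April 6.
1 November 2018 is a Thursday, so the first Friday is November 2 and the fourth is November 23.
Daylight saving runs 6 April – 23 November; April 3, 2018 is outside that window, so Wynath is on standard time at UTC+08:45.
11:00 Wynath − 8h45m = 02:15 UTC.
1 March 2018 is a Thursday, so the first Sunday is March 4.
1 September 2018 is a Saturday, so the first Saturday is September 1 and the fourth is September 22.
At the standard offset (UTC−12:00), 02:15 UTC − 12h = 14:15 Quorosa Province standard time (rolling into the previous day, 2 April 2018).
Daylight saving runs 4 March – 22 September; the standard-time date in Quorosa Province, April 2, 2018, is inside that window, so Quorosa Province is at UTC−11:00.
02:15 UTC − 11h = 15:15 Quorosa Province (rolling into the previous day, 2 April 2018).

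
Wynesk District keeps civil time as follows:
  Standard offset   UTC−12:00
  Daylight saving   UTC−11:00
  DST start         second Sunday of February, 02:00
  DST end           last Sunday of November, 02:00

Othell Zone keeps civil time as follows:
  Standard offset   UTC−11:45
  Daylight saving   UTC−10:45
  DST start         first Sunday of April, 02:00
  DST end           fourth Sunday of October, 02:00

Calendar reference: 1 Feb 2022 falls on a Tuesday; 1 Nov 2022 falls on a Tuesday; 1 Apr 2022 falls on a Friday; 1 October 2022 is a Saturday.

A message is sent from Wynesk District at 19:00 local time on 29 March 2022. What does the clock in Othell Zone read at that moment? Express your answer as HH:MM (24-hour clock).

1 February 2022 is a Tuesday, so the first Sunday is February 6 and the second is February 13.
1 November 2022 is a Tuesday, so Sundays fall on 6, 13, 20, 27; the last is November 27.
29 March 2022 falls between 13 February and 27 November, so daylight saving is in effect and Wynesk District is at UTC−11:00.
19:00 Wynesk District + 11h = 06:00 UTC (rolling into the next day, 30 March 2022).
1 April 2022 is a Friday, so the first Sunday is April 3.
1 October 2022 is a Saturday, so the first Sunday is October 2 and the fourth is October 23.
At the standard offset (UTC−11:45), 06:00 UTC − 11h45m = 18:15 Othell Zone standard time (rolling into the previous day, 29 March 2022).
The standard-time date in Othell Zone, 29 March 2022, is outside the daylight-saving period (3 April – 23 October), so Othell Zone is on standard time, UTC−11:45.
06:00 UTC − 11h45m = 18:15 Othell Zone (rolling into the previous day, 29 March 2022).

18:15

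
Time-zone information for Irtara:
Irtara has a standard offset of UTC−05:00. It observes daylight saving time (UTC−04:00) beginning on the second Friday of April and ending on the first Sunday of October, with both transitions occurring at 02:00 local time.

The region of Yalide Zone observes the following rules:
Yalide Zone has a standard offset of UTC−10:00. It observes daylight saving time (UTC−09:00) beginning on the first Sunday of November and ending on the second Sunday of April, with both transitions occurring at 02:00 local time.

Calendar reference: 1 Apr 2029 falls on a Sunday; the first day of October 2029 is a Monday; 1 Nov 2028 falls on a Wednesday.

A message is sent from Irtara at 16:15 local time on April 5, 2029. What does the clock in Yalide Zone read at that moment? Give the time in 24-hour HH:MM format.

1 April 2029 is a Sunday, so the first Friday is April 6 and the second is April 13.
1 October 2029 is a Monday, so the first Sunday is October 7.
Daylight saving runs 13 April – 7 October; April 5, 2029 is outside that window, so Irtara is on standard time at UTC−05:00.
16:15 Irtara + 5h = 21:15 UTC.
1 November 2028 is a Wednesday, so the first Sunday is November 5.
1 April 2029 is a Sunday, so the first Sunday is April 1 and the second is April 8.
At the standard offset (UTC−10:00), 21:15 UTC − 10h = 11:15 Yalide Zone standard time.
The standard-time date in Yalide Zone, April 5, 2029, lies within the daylight-saving period (5 November 2028 – 8 April 2029), so Yalide Zone is on daylight time, UTC−09:00.
21:15 UTC − 9h = 12:15 Yalide Zone.

12:15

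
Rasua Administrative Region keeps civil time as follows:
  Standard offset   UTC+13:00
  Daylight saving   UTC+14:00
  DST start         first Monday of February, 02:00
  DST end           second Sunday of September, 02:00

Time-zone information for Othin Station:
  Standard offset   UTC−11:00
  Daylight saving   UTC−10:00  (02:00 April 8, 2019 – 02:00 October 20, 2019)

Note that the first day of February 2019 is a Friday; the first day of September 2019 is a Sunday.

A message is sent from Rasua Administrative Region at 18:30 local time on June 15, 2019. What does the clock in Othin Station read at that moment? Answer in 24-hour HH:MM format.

1 February 2019 is a Friday, so the first Monday is February 4.
1 September 2019 is a Sunday, so the first Sunday is September 1 and the second is September 8.
June 15, 2019 falls between 4 February and 8 September, so daylight saving is in effect and Rasua Administrative Region is at UTC+14:00.
18:30 Rasua Administrative Region − 14h = 04:30 UTC.
At the standard offset (UTC−11:00), 04:30 UTC − 11h = 17:30 Othin Station standard time (rolling into the previous day, 14 June 2019).
Daylight saving runs 8 April – 20 October; the standard-time date in Othin Station, June 14, 2019, is inside that window, so Othin Station is at UTC−10:00.
04:30 UTC − 10h = 18:30 Othin Station (rolling into the previous day, 14 June 2019).

18:30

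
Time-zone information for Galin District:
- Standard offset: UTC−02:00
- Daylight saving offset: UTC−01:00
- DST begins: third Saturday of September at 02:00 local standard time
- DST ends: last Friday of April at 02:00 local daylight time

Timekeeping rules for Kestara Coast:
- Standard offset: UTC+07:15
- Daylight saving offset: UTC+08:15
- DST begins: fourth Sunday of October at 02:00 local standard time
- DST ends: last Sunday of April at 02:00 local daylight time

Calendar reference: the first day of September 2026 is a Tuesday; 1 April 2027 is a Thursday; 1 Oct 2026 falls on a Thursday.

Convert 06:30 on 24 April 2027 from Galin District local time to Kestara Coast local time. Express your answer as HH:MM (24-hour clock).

15:45

1 September 2026 is a Tuesday, so the first Saturday is September 5 and the third is September 19.
1 April 2027 is a Thursday, so Fridays fall on 2, 9, 16, 23, 30; the last is April 30.
Daylight saving runs 19 September 2026 – 30 April 2027; 24 April 2027 is inside that window, so Galin District is at UTC−01:00.
06:30 Galin District + 1h = 07:30 UTC.
1 October 2026 is a Thursday, so the first Sunday is October 4 and the fourth is October 25.
1 April 2027 is a Thursday, so Sundays fall on 4, 11, 18, 25; the last is April 25.
At the standard offset (UTC+07:15), 07:30 UTC + 7h15m = 14:45 Kestara Coast standard time.
Daylight saving runs 25 October 2026 – 25 April 2027; the standard-time date in Kestara Coast, 24 April 2027, is inside that window, so Kestara Coast is at UTC+08:15.
07:30 UTC + 8h15m = 15:45 Kestara Coast.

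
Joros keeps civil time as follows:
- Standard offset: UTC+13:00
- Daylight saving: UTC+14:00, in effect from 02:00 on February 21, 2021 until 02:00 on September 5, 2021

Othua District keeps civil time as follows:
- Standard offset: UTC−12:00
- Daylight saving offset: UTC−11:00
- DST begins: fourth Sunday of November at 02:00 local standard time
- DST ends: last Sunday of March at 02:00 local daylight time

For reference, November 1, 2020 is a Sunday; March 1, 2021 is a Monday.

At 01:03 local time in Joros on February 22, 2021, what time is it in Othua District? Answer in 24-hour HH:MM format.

February 22, 2021 lies within the daylight-saving period (21 February – 5 September), so Joros is on daylight time, UTC+14:00.
01:03 Joros − 14h = 11:03 UTC (rolling into the previous day, 21 February 2021).
1 November 2020 is a Sunday, so the first Sunday is November 1 and the fourth is November 22.
1 March 2021 is a Monday, so Sundays fall on 7, 14, 21, 28; the last is March 28.
At the standard offset (UTC−12:00), 11:03 UTC − 12h = 23:03 Othua District standard time (rolling into the previous day, 20 February 2021).
Daylight saving runs 22 November 2020 – 28 March 2021; the standard-time date in Othua District, February 20, 2021, is inside that window, so Othua District is at UTC−11:00.
11:03 UTC − 11h = 00:03 Othua District.

00:03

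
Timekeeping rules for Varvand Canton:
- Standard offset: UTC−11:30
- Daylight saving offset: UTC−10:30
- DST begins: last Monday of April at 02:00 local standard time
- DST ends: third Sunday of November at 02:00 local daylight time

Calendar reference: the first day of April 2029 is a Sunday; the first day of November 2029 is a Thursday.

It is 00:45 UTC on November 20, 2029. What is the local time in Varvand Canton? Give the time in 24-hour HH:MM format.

13:15

1 April 2029 is a Sunday, so Mondays fall on 2, 9, 16, 23, 30; the last is April 30.
1 November 2029 is a Thursday, so the first Sunday is November 4 and the third is November 18.
At the standard offset (UTC−11:30), 00:45 UTC − 11h30m = 13:15 Varvand Canton standard time (rolling into the previous day, 19 November 2029).
The standard-time date in Varvand Canton, November 19, 2029, is outside the daylight-saving period (30 April – 18 November), so Varvand Canton is on standard time, UTC−11:30.
00:45 UTC − 11h30m = 13:15 local (rolling into the previous day, 19 November 2029).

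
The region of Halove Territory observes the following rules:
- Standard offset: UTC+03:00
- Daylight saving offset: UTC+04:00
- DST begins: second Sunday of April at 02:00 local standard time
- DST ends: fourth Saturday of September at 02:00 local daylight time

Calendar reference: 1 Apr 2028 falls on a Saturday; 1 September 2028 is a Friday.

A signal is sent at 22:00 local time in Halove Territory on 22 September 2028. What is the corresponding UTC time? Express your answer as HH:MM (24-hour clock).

1 April 2028 is a Saturday, so the first Sunday is April 2 and the second is April 9.
1 September 2028 is a Friday, so the first Saturday is September 2 and the fourth is September 23.
22 September 2028 falls between 9 April and 23 September, so daylight saving is in effect and Halove Territory is at UTC+04:00.
22:00 local − 4h = 18:00 UTC.

18:00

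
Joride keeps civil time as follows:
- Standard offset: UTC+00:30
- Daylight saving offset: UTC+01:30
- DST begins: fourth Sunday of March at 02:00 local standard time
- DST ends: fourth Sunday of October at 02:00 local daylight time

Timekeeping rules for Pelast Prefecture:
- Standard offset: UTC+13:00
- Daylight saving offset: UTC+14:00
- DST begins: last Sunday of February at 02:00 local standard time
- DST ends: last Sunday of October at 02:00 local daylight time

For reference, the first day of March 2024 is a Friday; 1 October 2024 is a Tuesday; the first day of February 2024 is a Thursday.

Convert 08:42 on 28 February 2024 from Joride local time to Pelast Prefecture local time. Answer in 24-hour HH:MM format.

22:12

1 March 2024 is a Friday, so the first Sunday is March 3 and the fourth is March 24.
1 October 2024 is a Tuesday, so the first Sunday is October 6 and the fourth is October 27.
28 February 2024 does not fall between 24 March and 27 October, so daylight saving is not in effect and Joride is at UTC+00:30.
08:42 Joride − 0h30m = 08:12 UTC.
1 February 2024 is a Thursday, so Sundays fall on 4, 11, 18, 25; the last is February 25.
1 October 2024 is a Tuesday, so Sundays fall on 6, 13, 20, 27; the last is October 27.
At the standard offset (UTC+13:00), 08:12 UTC + 13h = 21:12 Pelast Prefecture standard time.
Daylight saving runs 25 February – 27 October; the standard-time date in Pelast Prefecture, 28 February 2024, is inside that window, so Pelast Prefecture is at UTC+14:00.
08:12 UTC + 14h = 22:12 Pelast Prefecture.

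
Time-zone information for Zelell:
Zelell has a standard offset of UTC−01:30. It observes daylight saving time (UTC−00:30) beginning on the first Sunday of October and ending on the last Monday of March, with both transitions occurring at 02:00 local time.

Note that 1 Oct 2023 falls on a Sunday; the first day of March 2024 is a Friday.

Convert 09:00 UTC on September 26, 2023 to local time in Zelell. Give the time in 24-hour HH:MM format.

07:30

1 October 2023 is a Sunday, so the first Sunday is October 1.
1 March 2024 is a Friday, so Mondays fall on 4, 11, 18, 25; the last is March 25.
At the standard offset (UTC−01:30), 09:00 UTC − 1h30m = 07:30 Zelell standard time.
The standard-time date in Zelell, September 26, 2023, does not fall between 1 October 2023 and 25 March 2024, so daylight saving is not in effect and Zelell is at UTC−01:30.
09:00 UTC − 1h30m = 07:30 local.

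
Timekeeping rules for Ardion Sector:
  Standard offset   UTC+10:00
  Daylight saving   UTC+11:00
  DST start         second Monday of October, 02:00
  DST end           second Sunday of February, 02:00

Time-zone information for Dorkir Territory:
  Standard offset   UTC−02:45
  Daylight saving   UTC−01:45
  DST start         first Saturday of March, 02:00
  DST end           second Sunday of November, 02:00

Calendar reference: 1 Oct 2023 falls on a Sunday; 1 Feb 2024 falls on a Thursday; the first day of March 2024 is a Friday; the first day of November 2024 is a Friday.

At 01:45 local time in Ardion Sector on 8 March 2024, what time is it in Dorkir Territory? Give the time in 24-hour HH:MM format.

14:00

1 October 2023 is a Sunday, so the first Monday is October 2 and the second is October 9.
1 February 2024 is a Thursday, so the first Sunday is February 4 and the second is February 11.
8 March 2024 is outside the daylight-saving period (9 October 2023 – 11 February 2024), so Ardion Sector is on standard time, UTC+10:00.
01:45 Ardion Sector − 10h = 15:45 UTC (rolling into the previous day, 7 March 2024).
1 March 2024 is a Friday, so the first Saturday is March 2.
1 November 2024 is a Friday, so the first Sunday is November 3 and the second is November 10.
At the standard offset (UTC−02:45), 15:45 UTC − 2h45m = 13:00 Dorkir Territory standard time.
Daylight saving runs 2 March – 10 November; the standard-time date in Dorkir Territory, 7 March 2024, is inside that window, so Dorkir Territory is at UTC−01:45.
15:45 UTC − 1h45m = 14:00 Dorkir Territory.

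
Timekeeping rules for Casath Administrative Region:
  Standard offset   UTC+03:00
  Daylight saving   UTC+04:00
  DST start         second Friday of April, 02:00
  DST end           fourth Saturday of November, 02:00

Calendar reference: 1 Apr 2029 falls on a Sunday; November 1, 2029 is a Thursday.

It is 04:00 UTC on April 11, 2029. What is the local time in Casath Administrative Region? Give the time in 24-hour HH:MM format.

07:00

1 April 2029 is a Sunday, so the first Friday is April 6 and the second is April 13.
1 November 2029 is a Thursday, so the first Saturday is November 3 and the fourth is November 24.
At the standard offset (UTC+03:00), 04:00 UTC + 3h = 07:00 Casath Administrative Region standard time.
The standard-time date in Casath Administrative Region, April 11, 2029, does not fall between 13 April and 24 November, so daylight saving is not in effect and Casath Administrative Region is at UTC+03:00.
04:00 UTC + 3h = 07:00 local.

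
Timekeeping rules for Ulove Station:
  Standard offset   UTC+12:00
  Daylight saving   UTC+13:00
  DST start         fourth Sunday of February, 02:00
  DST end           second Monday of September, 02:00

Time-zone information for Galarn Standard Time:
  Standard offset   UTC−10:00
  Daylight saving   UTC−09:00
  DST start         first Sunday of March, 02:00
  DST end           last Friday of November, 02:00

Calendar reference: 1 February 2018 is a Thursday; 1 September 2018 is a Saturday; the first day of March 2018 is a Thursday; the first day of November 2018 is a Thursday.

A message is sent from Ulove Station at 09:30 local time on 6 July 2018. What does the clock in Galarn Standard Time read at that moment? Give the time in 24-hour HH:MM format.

1 February 2018 is a Thursday, so the first Sunday is February 4 and the fourth is February 25.
1 September 2018 is a Saturday, so the first Monday is September 3 and the second is September 10.
6 July 2018 falls between 25 February and 10 September, so daylight saving is in effect and Ulove Station is at UTC+13:00.
09:30 Ulove Station − 13h = 20:30 UTC (rolling into the previous day, 5 July 2018).
1 March 2018 is a Thursday, so the first Sunday is March 4.
1 November 2018 is a Thursday, so Fridays fall on 2, 9, 16, 23, 30; the last is November 30.
At the standard offset (UTC−10:00), 20:30 UTC − 10h = 10:30 Galarn Standard Time standard time.
The standard-time date in Galarn Standard Time, 5 July 2018, falls between 4 March and 30 November, so daylight saving is in effect and Galarn Standard Time is at UTC−09:00.
20:30 UTC − 9h = 11:30 Galarn Standard Time.

11:30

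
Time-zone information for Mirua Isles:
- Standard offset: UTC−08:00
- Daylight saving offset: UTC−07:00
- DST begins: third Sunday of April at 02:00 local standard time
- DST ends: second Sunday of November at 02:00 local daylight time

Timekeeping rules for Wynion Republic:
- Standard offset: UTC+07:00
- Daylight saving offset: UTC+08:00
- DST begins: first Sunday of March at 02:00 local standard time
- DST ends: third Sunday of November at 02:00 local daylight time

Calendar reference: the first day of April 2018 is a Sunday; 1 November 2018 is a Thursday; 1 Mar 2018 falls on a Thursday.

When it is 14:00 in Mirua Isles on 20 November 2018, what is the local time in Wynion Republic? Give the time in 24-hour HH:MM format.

05:00

1 April 2018 is a Sunday, so the first Sunday is April 1 and the third is April 15.
1 November 2018 is a Thursday, so the first Sunday is November 4 and the second is November 11.
20 November 2018 is outside the daylight-saving period (15 April – 11 November), so Mirua Isles is on standard time, UTC−08:00.
14:00 Mirua Isles + 8h = 22:00 UTC.
1 March 2018 is a Thursday, so the first Sunday is March 4.
1 November 2018 is a Thursday, so the first Sunday is November 4 and the third is November 18.
At the standard offset (UTC+07:00), 22:00 UTC + 7h = 05:00 Wynion Republic standard time (rolling into the next day, 21 November 2018).
Daylight saving runs 4 March – 18 November; the standard-time date in Wynion Republic, 21 November 2018, is outside that window, so Wynion Republic is on standard time at UTC+07:00.
22:00 UTC + 7h = 05:00 Wynion Republic (rolling into the next day, 21 November 2018).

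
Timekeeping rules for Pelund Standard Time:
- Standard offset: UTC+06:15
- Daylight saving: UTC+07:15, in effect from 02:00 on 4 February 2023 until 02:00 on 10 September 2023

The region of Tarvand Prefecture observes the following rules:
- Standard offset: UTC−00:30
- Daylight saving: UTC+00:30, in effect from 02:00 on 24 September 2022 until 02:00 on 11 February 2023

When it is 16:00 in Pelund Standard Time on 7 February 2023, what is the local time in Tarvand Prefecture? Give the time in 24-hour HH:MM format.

09:15

7 February 2023 lies within the daylight-saving period (4 February – 10 September), so Pelund Standard Time is on daylight time, UTC+07:15.
16:00 Pelund Standard Time − 7h15m = 08:45 UTC.
At the standard offset (UTC−00:30), 08:45 UTC − 0h30m = 08:15 Tarvand Prefecture standard time.
The standard-time date in Tarvand Prefecture, 7 February 2023, lies within the daylight-saving period (24 September 2022 – 11 February 2023), so Tarvand Prefecture is on daylight time, UTC+00:30.
08:45 UTC + 0h30m = 09:15 Tarvand Prefecture.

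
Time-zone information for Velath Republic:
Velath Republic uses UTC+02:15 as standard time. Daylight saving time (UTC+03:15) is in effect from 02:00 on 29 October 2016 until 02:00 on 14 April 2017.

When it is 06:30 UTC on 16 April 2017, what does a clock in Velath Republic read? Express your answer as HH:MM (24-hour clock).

At the standard offset (UTC+02:15), 06:30 UTC + 2h15m = 08:45 Velath Republic standard time.
Daylight saving runs 29 October 2016 – 14 April 2017; the standard-time date in Velath Republic, 16 April 2017, is outside that window, so Velath Republic is on standard time at UTC+02:15.
06:30 UTC + 2h15m = 08:45 local.

08:45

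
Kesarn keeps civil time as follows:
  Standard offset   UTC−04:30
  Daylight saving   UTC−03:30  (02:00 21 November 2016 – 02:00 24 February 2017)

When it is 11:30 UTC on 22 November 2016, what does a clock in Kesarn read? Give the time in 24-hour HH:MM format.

At the standard offset (UTC−04:30), 11:30 UTC − 4h30m = 07:00 Kesarn standard time.
The standard-time date in Kesarn, 22 November 2016, falls between 21 November 2016 and 24 February 2017, so daylight saving is in effect and Kesarn is at UTC−03:30.
11:30 UTC − 3h30m = 08:00 local.

08:00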